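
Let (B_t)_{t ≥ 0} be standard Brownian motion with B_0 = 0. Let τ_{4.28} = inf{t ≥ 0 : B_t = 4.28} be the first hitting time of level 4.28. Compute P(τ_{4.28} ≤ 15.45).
P(τ_{4.28} ≤ 15.45) = 2(1 − Φ(4.28/√15.45)) = 2(1 − Φ(1.0889)) ≈ 0.2762

By the reflection principle for standard BM, P(τ_b ≤ t) = 2 · P(B_t ≥ b). Since B_t ~ N(0, t), P(B_t ≥ 4.28) = 1 − Φ(4.28/√t) = 1 − Φ(4.28/√15.45) = 1 − Φ(1.0889) ≈ 0.13810. Doubling: P(τ_{4.28} ≤ 15.45) ≈ 2 · 0.13810 = 0.27620 ≈ 0.2762.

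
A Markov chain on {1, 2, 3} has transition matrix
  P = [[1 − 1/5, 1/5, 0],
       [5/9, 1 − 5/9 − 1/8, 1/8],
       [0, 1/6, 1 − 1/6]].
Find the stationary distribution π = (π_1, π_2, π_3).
π = (100/163, 36/163, 27/163)

This is a birth-death chain on three states, which satisfies detailed balance: π_1 · P_{12} = π_2 · P_{21} and π_2 · P_{23} = π_3 · P_{32}.
From π_1 · 1/5 = π_2 · 5/9: π_2/π_1 = (1/5)/(5/9) = 9/25.
From π_2 · 1/8 = π_3 · 1/6: π_3/π_2 = (1/8)/(1/6) = 3/4.
Take π_1 proportional to 1; then unnormalized π = (1, 9/25, 27/100). Normalize by dividing by the sum 163/100:
  π = (100/163, 36/163, 27/163).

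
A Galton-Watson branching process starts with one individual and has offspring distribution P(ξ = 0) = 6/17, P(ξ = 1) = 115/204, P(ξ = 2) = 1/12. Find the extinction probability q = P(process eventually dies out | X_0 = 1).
q = 1

Mean offspring μ = 0·6/17 + 1·115/204 + 2·1/12 = 149/204 ≤ 1. For μ ≤ 1 with offspring not concentrated at 1, the Galton-Watson process goes extinct almost surely, so q = 1.
(Algebraic check: The pgf is f(s) = 6/17 + 115/204·s + 1/12·s². The extinction probability q is the smallest fixed point of f in [0, 1]. Setting s = f(s):
  1/12·s² + (115/204 − 1)·s + 6/17 = 0
  1/12·s² − (6/17 + 1/12)·s + 6/17 = 0
which factors as (s − 1)·(1/12·s − 6/17) = 0, giving roots s = 1 and s = (6/17)/(1/12) = 72/17. Since 72/17 ≥ 1, the smallest root in [0, 1] is s = 1.)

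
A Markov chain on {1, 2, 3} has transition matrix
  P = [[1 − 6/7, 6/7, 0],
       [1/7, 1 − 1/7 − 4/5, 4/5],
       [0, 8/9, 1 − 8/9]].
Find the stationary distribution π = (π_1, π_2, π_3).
π = (5/62, 15/31, 27/62)

This is a birth-death chain on three states, which satisfies detailed balance: π_1 · P_{12} = π_2 · P_{21} and π_2 · P_{23} = π_3 · P_{32}.
From π_1 · 6/7 = π_2 · 1/7: π_2/π_1 = (6/7)/(1/7) = 6.
From π_2 · 4/5 = π_3 · 8/9: π_3/π_2 = (4/5)/(8/9) = 9/10.
Take π_1 proportional to 1; then unnormalized π = (1, 6, 27/5). Normalize by dividing by the sum 62/5:
  π = (5/62, 15/31, 27/62).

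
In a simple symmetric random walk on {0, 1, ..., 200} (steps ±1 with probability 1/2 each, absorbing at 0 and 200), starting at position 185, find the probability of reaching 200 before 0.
P(hit 200 before 0) = 185/200 = 37/40

Let u_k = P(hit 200 before 0 | start at k). Then u_0 = 0, u_200 = 1, and u_k = u_{k-1}/2 + u_{k+1}/2 for 1 ≤ k ≤ 199. This harmonic recurrence is solved by u_k = k/200, giving u_185 = 185/200 = 37/40.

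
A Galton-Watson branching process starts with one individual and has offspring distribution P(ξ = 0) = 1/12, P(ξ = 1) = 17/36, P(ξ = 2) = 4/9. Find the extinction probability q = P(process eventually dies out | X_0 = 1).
q = 3/16

The pgf is f(s) = 1/12 + 17/36·s + 4/9·s². The extinction probability q is the smallest fixed point of f in [0, 1]. Setting s = f(s):
  4/9·s² + (17/36 − 1)·s + 1/12 = 0
  4/9·s² − (1/12 + 4/9)·s + 1/12 = 0
which factors as (s − 1)·(4/9·s − 1/12) = 0, giving roots s = 1 and s = (1/12)/(4/9) = 3/16.
Mean offspring μ = 17/36 + 2·4/9 = 49/36 > 1 (supercritical), so q < 1. The extinction probability is the smaller root: q = (1/12)/(4/9) = 3/16.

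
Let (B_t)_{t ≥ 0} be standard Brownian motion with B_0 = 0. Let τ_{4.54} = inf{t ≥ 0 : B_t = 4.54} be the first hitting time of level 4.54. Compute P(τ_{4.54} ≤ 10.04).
P(τ_{4.54} ≤ 10.04) = 2(1 − Φ(4.54/√10.04)) = 2(1 − Φ(1.4328)) ≈ 0.1519

By the reflection principle for standard BM, P(τ_b ≤ t) = 2 · P(B_t ≥ b). Since B_t ~ N(0, t), P(B_t ≥ 4.54) = 1 − Φ(4.54/√t) = 1 − Φ(4.54/√10.04) = 1 − Φ(1.4328) ≈ 0.07596. Doubling: P(τ_{4.54} ≤ 10.04) ≈ 2 · 0.07596 = 0.15192 ≈ 0.1519.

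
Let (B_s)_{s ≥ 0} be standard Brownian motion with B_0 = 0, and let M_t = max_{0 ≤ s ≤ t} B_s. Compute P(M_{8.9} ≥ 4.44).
P(M_{8.9} ≥ 4.44) = 2·P(B_{8.9} ≥ 4.44) = 2(1 − Φ(4.44/√8.9)) ≈ 0.1367

By the reflection principle for Brownian motion, P(M_t ≥ a) = 2 · P(B_t ≥ a) for a ≥ 0. Since B_t ~ N(0, t), P(B_t ≥ 4.44) = 1 − Φ(4.44/√t) = 1 − Φ(4.44/√8.9) = 1 − Φ(1.4883). So
  P(M_{8.9} ≥ 4.44) = 2(1 − Φ(1.4883)) ≈ 0.1367.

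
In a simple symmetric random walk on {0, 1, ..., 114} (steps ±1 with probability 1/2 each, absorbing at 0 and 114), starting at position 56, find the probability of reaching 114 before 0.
P(hit 114 before 0) = 56/114 = 28/57

Let u_k = P(hit 114 before 0 | start at k). Then u_0 = 0, u_114 = 1, and u_k = u_{k-1}/2 + u_{k+1}/2 for 1 ≤ k ≤ 113. This harmonic recurrence is solved by u_k = k/114, giving u_56 = 56/114 = 28/57.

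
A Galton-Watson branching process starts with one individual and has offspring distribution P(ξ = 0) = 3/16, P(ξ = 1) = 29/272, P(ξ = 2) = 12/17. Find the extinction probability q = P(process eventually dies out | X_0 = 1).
q = 17/64

The pgf is f(s) = 3/16 + 29/272·s + 12/17·s². The extinction probability q is the smallest fixed point of f in [0, 1]. Setting s = f(s):
  12/17·s² + (29/272 − 1)·s + 3/16 = 0
  12/17·s² − (3/16 + 12/17)·s + 3/16 = 0
which factors as (s − 1)·(12/17·s − 3/16) = 0, giving roots s = 1 and s = (3/16)/(12/17) = 17/64.
Mean offspring μ = 29/272 + 2·12/17 = 413/272 > 1 (supercritical), so q < 1. The extinction probability is the smaller root: q = (3/16)/(12/17) = 17/64.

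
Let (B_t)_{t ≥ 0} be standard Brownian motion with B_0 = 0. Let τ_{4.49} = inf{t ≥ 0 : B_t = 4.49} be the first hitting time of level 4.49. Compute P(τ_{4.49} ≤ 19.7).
P(τ_{4.49} ≤ 19.7) = 2(1 − Φ(4.49/√19.7)) = 2(1 − Φ(1.0116)) ≈ 0.3117

By the reflection principle for standard BM, P(τ_b ≤ t) = 2 · P(B_t ≥ b). Since B_t ~ N(0, t), P(B_t ≥ 4.49) = 1 − Φ(4.49/√t) = 1 − Φ(4.49/√19.7) = 1 − Φ(1.0116) ≈ 0.15586. Doubling: P(τ_{4.49} ≤ 19.7) ≈ 2 · 0.15586 = 0.31172 ≈ 0.3117.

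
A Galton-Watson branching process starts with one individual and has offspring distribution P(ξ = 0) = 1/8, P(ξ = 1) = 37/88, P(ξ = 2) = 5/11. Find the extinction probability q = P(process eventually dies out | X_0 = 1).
q = 11/40

The pgf is f(s) = 1/8 + 37/88·s + 5/11·s². The extinction probability q is the smallest fixed point of f in [0, 1]. Setting s = f(s):
  5/11·s² + (37/88 − 1)·s + 1/8 = 0
  5/11·s² − (1/8 + 5/11)·s + 1/8 = 0
which factors as (s − 1)·(5/11·s − 1/8) = 0, giving roots s = 1 and s = (1/8)/(5/11) = 11/40.
Mean offspring μ = 37/88 + 2·5/11 = 117/88 > 1 (supercritical), so q < 1. The extinction probability is the smaller root: q = (1/8)/(5/11) = 11/40.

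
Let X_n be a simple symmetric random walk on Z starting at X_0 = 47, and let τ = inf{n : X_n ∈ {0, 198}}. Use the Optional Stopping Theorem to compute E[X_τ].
E[X_τ] = 47

X_n is a martingale and τ is a bounded-mean stopping time (indeed τ is finite a.s. with bounded expectation since the walk is in a bounded region). By the OST, E[X_τ] = E[X_0] = 47. Equivalently: E[X_τ] = 198 · P(hit 198 first) + 0 · P(hit 0 first) = 198 · (47/198) = 47.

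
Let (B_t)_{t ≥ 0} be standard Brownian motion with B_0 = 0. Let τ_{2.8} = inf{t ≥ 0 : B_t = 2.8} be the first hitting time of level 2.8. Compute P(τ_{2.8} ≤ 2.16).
P(τ_{2.8} ≤ 2.16) = 2(1 − Φ(2.8/√2.16)) = 2(1 − Φ(1.9052)) ≈ 0.0568

By the reflection principle for standard BM, P(τ_b ≤ t) = 2 · P(B_t ≥ b). Since B_t ~ N(0, t), P(B_t ≥ 2.8) = 1 − Φ(2.8/√t) = 1 − Φ(2.8/√2.16) = 1 − Φ(1.9052) ≈ 0.02838. Doubling: P(τ_{2.8} ≤ 2.16) ≈ 2 · 0.02838 = 0.05676 ≈ 0.0568.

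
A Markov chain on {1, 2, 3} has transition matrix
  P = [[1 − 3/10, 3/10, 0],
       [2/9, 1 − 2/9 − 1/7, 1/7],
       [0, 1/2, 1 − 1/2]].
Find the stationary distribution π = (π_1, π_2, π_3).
π = (140/383, 189/383, 54/383)

This is a birth-death chain on three states, which satisfies detailed balance: π_1 · P_{12} = π_2 · P_{21} and π_2 · P_{23} = π_3 · P_{32}.
From π_1 · 3/10 = π_2 · 2/9: π_2/π_1 = (3/10)/(2/9) = 27/20.
From π_2 · 1/7 = π_3 · 1/2: π_3/π_2 = (1/7)/(1/2) = 2/7.
Take π_1 proportional to 1; then unnormalized π = (1, 27/20, 27/70). Normalize by dividing by the sum 383/140:
  π = (140/383, 189/383, 54/383).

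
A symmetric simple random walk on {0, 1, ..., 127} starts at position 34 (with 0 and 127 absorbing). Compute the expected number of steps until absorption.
E[τ | X_0 = 34] = 3162

Let v_k = E[τ | X_0 = k]. Boundary: v_0 = v_127 = 0. Recurrence: v_k = 1 + (v_{k-1} + v_{k+1})/2 for 1 ≤ k ≤ 126. The particular solution to v_k − (v_{k-1} + v_{k+1})/2 = 1 is v_k = −k^2. Adding homogeneous solution A + B k and matching boundaries gives v_k = k (127 − k). Substituting k = 34: v_34 = 34 · 93 = 3162.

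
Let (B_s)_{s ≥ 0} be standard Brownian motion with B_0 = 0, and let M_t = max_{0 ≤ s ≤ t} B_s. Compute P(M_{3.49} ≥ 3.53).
P(M_{3.49} ≥ 3.53) = 2·P(B_{3.49} ≥ 3.53) = 2(1 − Φ(3.53/√3.49)) ≈ 0.0588

By the reflection principle for Brownian motion, P(M_t ≥ a) = 2 · P(B_t ≥ a) for a ≥ 0. Since B_t ~ N(0, t), P(B_t ≥ 3.53) = 1 − Φ(3.53/√t) = 1 − Φ(3.53/√3.49) = 1 − Φ(1.8896). So
  P(M_{3.49} ≥ 3.53) = 2(1 − Φ(1.8896)) ≈ 0.0588.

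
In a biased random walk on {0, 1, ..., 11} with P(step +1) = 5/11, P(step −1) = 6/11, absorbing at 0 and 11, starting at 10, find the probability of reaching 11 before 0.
P(hit 11 before 0) = (1 − (6/5)^10) / (1 − (6/5)^11) = 253502755/313968931

Let u_k denote P(reach 11 before 0 | start at k). Boundary: u_0 = 0, u_11 = 1. Recurrence: u_k = 5/11·u_{k+1} + 6/11·u_{k-1} for 1 ≤ k ≤ 10. Try u_k = A + B·r^k with r = q/p = (6/11)/(5/11) = 6/5. Substitution satisfies the recurrence; boundary conditions give:
  u_k = (1 − r^k) / (1 − r^N) = (1 − (6/5)^10) / (1 − (6/5)^11) = 253502755/313968931.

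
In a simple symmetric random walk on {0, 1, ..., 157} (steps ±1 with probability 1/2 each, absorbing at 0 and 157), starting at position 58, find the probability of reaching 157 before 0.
P(hit 157 before 0) = 58/157

Let u_k = P(hit 157 before 0 | start at k). Then u_0 = 0, u_157 = 1, and u_k = u_{k-1}/2 + u_{k+1}/2 for 1 ≤ k ≤ 156. This harmonic recurrence is solved by u_k = k/157, giving u_58 = 58/157.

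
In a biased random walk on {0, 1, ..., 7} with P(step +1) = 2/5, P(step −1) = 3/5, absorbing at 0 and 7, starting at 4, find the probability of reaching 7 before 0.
P(hit 7 before 0) = (1 − (3/2)^4) / (1 − (3/2)^7) = 520/2059

Let u_k denote P(reach 7 before 0 | start at k). Boundary: u_0 = 0, u_7 = 1. Recurrence: u_k = 2/5·u_{k+1} + 3/5·u_{k-1} for 1 ≤ k ≤ 6. Try u_k = A + B·r^k with r = q/p = (3/5)/(2/5) = 3/2. Substitution satisfies the recurrence; boundary conditions give:
  u_k = (1 − r^k) / (1 − r^N) = (1 − (3/2)^4) / (1 − (3/2)^7) = 520/2059.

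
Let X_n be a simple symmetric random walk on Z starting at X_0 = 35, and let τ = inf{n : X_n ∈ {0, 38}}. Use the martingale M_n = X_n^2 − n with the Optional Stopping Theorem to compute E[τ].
E[τ] = 105

M_n = X_n^2 − n is a martingale (since E[X_{n+1}^2 | F_n] = X_n^2 + 1). By OST (τ has finite mean in a bounded region), E[M_τ] = E[M_0] = X_0^2 − 0 = 35^2 = 1225. Also E[M_τ] = E[X_τ^2] − E[τ]. The walk exits at 0 or 38, with P(hit 38 first) = 35/38, so E[X_τ^2] = 38^2 · 35/38 + 0 = 1330. Thus E[τ] = E[X_τ^2] − E[M_τ] = 1330 − 1225 = 105 = 35(38 − 35) = 105.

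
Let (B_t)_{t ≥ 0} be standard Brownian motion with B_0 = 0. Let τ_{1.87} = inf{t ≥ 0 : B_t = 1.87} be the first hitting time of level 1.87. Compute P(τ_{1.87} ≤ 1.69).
P(τ_{1.87} ≤ 1.69) = 2(1 − Φ(1.87/√1.69)) = 2(1 − Φ(1.4385)) ≈ 0.1503

By the reflection principle for standard BM, P(τ_b ≤ t) = 2 · P(B_t ≥ b). Since B_t ~ N(0, t), P(B_t ≥ 1.87) = 1 − Φ(1.87/√t) = 1 − Φ(1.87/√1.69) = 1 − Φ(1.4385) ≈ 0.07515. Doubling: P(τ_{1.87} ≤ 1.69) ≈ 2 · 0.07515 = 0.15030 ≈ 0.1503.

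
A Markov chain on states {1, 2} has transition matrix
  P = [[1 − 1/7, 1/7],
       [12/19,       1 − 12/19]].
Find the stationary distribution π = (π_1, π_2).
π_1 = 84/103, π_2 = 19/103

Solve πP = π with π_1 + π_2 = 1. From πP = π: π_1 · (1 − 1/7) + π_2 · 12/19 = π_1 ⇒ π_2 · 12/19 = π_1 · 1/7 ⇒ π_2/π_1 = (1/7)/(12/19) = 19/84. Together with π_1 + π_2 = 1:
  π_1 = (12/19)/(1/7 + 12/19) = (12/19)/(103/133) = 84/103,
  π_2 = (1/7)/(1/7 + 12/19) = (1/7)/(103/133) = 19/103.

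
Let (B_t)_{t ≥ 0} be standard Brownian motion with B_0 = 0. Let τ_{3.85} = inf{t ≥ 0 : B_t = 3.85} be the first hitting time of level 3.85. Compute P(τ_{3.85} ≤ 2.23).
P(τ_{3.85} ≤ 2.23) = 2(1 − Φ(3.85/√2.23)) = 2(1 − Φ(2.5782)) ≈ 0.0099

By the reflection principle for standard BM, P(τ_b ≤ t) = 2 · P(B_t ≥ b). Since B_t ~ N(0, t), P(B_t ≥ 3.85) = 1 − Φ(3.85/√t) = 1 − Φ(3.85/√2.23) = 1 − Φ(2.5782) ≈ 0.00497. Doubling: P(τ_{3.85} ≤ 2.23) ≈ 2 · 0.00497 = 0.00994 ≈ 0.0099.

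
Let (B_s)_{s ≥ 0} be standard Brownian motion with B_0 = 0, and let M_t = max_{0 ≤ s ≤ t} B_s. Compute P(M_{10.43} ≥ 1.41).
P(M_{10.43} ≥ 1.41) = 2·P(B_{10.43} ≥ 1.41) = 2(1 − Φ(1.41/√10.43)) ≈ 0.6624

By the reflection principle for Brownian motion, P(M_t ≥ a) = 2 · P(B_t ≥ a) for a ≥ 0. Since B_t ~ N(0, t), P(B_t ≥ 1.41) = 1 − Φ(1.41/√t) = 1 − Φ(1.41/√10.43) = 1 − Φ(0.4366). So
  P(M_{10.43} ≥ 1.41) = 2(1 − Φ(0.4366)) ≈ 0.6624.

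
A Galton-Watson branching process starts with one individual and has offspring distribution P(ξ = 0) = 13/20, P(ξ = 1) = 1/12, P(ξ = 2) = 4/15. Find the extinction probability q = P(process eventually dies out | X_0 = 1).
q = 1

Mean offspring μ = 0·13/20 + 1·1/12 + 2·4/15 = 37/60 ≤ 1. For μ ≤ 1 with offspring not concentrated at 1, the Galton-Watson process goes extinct almost surely, so q = 1.
(Algebraic check: The pgf is f(s) = 13/20 + 1/12·s + 4/15·s². The extinction probability q is the smallest fixed point of f in [0, 1]. Setting s = f(s):
  4/15·s² + (1/12 − 1)·s + 13/20 = 0
  4/15·s² − (13/20 + 4/15)·s + 13/20 = 0
which factors as (s − 1)·(4/15·s − 13/20) = 0, giving roots s = 1 and s = (13/20)/(4/15) = 39/16. Since 39/16 ≥ 1, the smallest root in [0, 1] is s = 1.)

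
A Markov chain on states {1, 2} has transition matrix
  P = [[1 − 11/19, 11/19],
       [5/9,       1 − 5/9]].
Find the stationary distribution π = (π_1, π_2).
π_1 = 95/194, π_2 = 99/194

Solve πP = π with π_1 + π_2 = 1. From πP = π: π_1 · (1 − 11/19) + π_2 · 5/9 = π_1 ⇒ π_2 · 5/9 = π_1 · 11/19 ⇒ π_2/π_1 = (11/19)/(5/9) = 99/95. Together with π_1 + π_2 = 1:
  π_1 = (5/9)/(11/19 + 5/9) = (5/9)/(194/171) = 95/194,
  π_2 = (11/19)/(11/19 + 5/9) = (11/19)/(194/171) = 99/194.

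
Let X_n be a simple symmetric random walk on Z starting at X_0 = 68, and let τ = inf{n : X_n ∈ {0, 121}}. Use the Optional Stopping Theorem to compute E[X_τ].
E[X_τ] = 68

X_n is a martingale and τ is a bounded-mean stopping time (indeed τ is finite a.s. with bounded expectation since the walk is in a bounded region). By the OST, E[X_τ] = E[X_0] = 68. Equivalently: E[X_τ] = 121 · P(hit 121 first) + 0 · P(hit 0 first) = 121 · (68/121) = 68.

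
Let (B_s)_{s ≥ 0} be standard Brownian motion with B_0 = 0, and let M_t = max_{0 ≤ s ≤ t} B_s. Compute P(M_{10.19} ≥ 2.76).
P(M_{10.19} ≥ 2.76) = 2·P(B_{10.19} ≥ 2.76) = 2(1 − Φ(2.76/√10.19)) ≈ 0.3873

By the reflection principle for Brownian motion, P(M_t ≥ a) = 2 · P(B_t ≥ a) for a ≥ 0. Since B_t ~ N(0, t), P(B_t ≥ 2.76) = 1 − Φ(2.76/√t) = 1 − Φ(2.76/√10.19) = 1 − Φ(0.8646). So
  P(M_{10.19} ≥ 2.76) = 2(1 − Φ(0.8646)) ≈ 0.3873.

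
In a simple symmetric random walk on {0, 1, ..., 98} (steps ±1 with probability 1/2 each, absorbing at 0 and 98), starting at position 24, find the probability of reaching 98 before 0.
P(hit 98 before 0) = 24/98 = 12/49

Let u_k = P(hit 98 before 0 | start at k). Then u_0 = 0, u_98 = 1, and u_k = u_{k-1}/2 + u_{k+1}/2 for 1 ≤ k ≤ 97. This harmonic recurrence is solved by u_k = k/98, giving u_24 = 24/98 = 12/49.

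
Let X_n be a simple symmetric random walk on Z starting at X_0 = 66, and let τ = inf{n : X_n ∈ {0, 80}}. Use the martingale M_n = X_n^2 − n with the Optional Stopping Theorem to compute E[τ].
E[τ] = 924

M_n = X_n^2 − n is a martingale (since E[X_{n+1}^2 | F_n] = X_n^2 + 1). By OST (τ has finite mean in a bounded region), E[M_τ] = E[M_0] = X_0^2 − 0 = 66^2 = 4356. Also E[M_τ] = E[X_τ^2] − E[τ]. The walk exits at 0 or 80, with P(hit 80 first) = 66/80, so E[X_τ^2] = 80^2 · 66/80 + 0 = 5280. Thus E[τ] = E[X_τ^2] − E[M_τ] = 5280 − 4356 = 924 = 66(80 − 66) = 924.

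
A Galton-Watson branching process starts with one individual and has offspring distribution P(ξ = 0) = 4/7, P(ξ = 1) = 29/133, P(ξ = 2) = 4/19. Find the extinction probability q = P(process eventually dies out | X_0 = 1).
q = 1

Mean offspring μ = 0·4/7 + 1·29/133 + 2·4/19 = 85/133 ≤ 1. For μ ≤ 1 with offspring not concentrated at 1, the Galton-Watson process goes extinct almost surely, so q = 1.
(Algebraic check: The pgf is f(s) = 4/7 + 29/133·s + 4/19·s². The extinction probability q is the smallest fixed point of f in [0, 1]. Setting s = f(s):
  4/19·s² + (29/133 − 1)·s + 4/7 = 0
  4/19·s² − (4/7 + 4/19)·s + 4/7 = 0
which factors as (s − 1)·(4/19·s − 4/7) = 0, giving roots s = 1 and s = (4/7)/(4/19) = 19/7. Since 19/7 ≥ 1, the smallest root in [0, 1] is s = 1.)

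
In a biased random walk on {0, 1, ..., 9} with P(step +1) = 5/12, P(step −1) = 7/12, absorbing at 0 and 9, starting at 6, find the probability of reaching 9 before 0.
P(hit 9 before 0) = (1 − (7/5)^6) / (1 − (7/5)^9) = 58500/176149

Let u_k denote P(reach 9 before 0 | start at k). Boundary: u_0 = 0, u_9 = 1. Recurrence: u_k = 5/12·u_{k+1} + 7/12·u_{k-1} for 1 ≤ k ≤ 8. Try u_k = A + B·r^k with r = q/p = (7/12)/(5/12) = 7/5. Substitution satisfies the recurrence; boundary conditions give:
  u_k = (1 − r^k) / (1 − r^N) = (1 − (7/5)^6) / (1 − (7/5)^9) = 58500/176149.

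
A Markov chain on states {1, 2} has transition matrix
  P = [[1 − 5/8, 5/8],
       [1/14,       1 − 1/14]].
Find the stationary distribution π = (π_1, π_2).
π_1 = 4/39, π_2 = 35/39

Solve πP = π with π_1 + π_2 = 1. From πP = π: π_1 · (1 − 5/8) + π_2 · 1/14 = π_1 ⇒ π_2 · 1/14 = π_1 · 5/8 ⇒ π_2/π_1 = (5/8)/(1/14) = 35/4. Together with π_1 + π_2 = 1:
  π_1 = (1/14)/(5/8 + 1/14) = (1/14)/(39/56) = 4/39,
  π_2 = (5/8)/(5/8 + 1/14) = (5/8)/(39/56) = 35/39.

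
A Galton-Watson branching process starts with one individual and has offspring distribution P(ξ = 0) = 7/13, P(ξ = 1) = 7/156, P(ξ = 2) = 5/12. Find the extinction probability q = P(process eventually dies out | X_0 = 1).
q = 1

Mean offspring μ = 0·7/13 + 1·7/156 + 2·5/12 = 137/156 ≤ 1. For μ ≤ 1 with offspring not concentrated at 1, the Galton-Watson process goes extinct almost surely, so q = 1.
(Algebraic check: The pgf is f(s) = 7/13 + 7/156·s + 5/12·s². The extinction probability q is the smallest fixed point of f in [0, 1]. Setting s = f(s):
  5/12·s² + (7/156 − 1)·s + 7/13 = 0
  5/12·s² − (7/13 + 5/12)·s + 7/13 = 0
which factors as (s − 1)·(5/12·s − 7/13) = 0, giving roots s = 1 and s = (7/13)/(5/12) = 84/65. Since 84/65 ≥ 1, the smallest root in [0, 1] is s = 1.)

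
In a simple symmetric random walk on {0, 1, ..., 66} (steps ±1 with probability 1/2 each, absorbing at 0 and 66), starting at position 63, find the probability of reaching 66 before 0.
P(hit 66 before 0) = 63/66 = 21/22

Let u_k = P(hit 66 before 0 | start at k). Then u_0 = 0, u_66 = 1, and u_k = u_{k-1}/2 + u_{k+1}/2 for 1 ≤ k ≤ 65. This harmonic recurrence is solved by u_k = k/66, giving u_63 = 63/66 = 21/22.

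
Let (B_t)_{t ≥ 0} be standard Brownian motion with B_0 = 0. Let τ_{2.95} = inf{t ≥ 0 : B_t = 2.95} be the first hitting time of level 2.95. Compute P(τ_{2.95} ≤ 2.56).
P(τ_{2.95} ≤ 2.56) = 2(1 − Φ(2.95/√2.56)) = 2(1 − Φ(1.8438)) ≈ 0.0652

By the reflection principle for standard BM, P(τ_b ≤ t) = 2 · P(B_t ≥ b). Since B_t ~ N(0, t), P(B_t ≥ 2.95) = 1 − Φ(2.95/√t) = 1 − Φ(2.95/√2.56) = 1 − Φ(1.8438) ≈ 0.03261. Doubling: P(τ_{2.95} ≤ 2.56) ≈ 2 · 0.03261 = 0.06522 ≈ 0.0652.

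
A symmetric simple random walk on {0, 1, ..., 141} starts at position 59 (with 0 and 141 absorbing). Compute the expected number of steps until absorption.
E[τ | X_0 = 59] = 4838

Let v_k = E[τ | X_0 = k]. Boundary: v_0 = v_141 = 0. Recurrence: v_k = 1 + (v_{k-1} + v_{k+1})/2 for 1 ≤ k ≤ 140. The particular solution to v_k − (v_{k-1} + v_{k+1})/2 = 1 is v_k = −k^2. Adding homogeneous solution A + B k and matching boundaries gives v_k = k (141 − k). Substituting k = 59: v_59 = 59 · 82 = 4838.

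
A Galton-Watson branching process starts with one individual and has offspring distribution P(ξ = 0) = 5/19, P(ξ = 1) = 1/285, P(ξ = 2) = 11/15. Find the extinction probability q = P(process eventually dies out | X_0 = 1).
q = 75/209

The pgf is f(s) = 5/19 + 1/285·s + 11/15·s². The extinction probability q is the smallest fixed point of f in [0, 1]. Setting s = f(s):
  11/15·s² + (1/285 − 1)·s + 5/19 = 0
  11/15·s² − (5/19 + 11/15)·s + 5/19 = 0
which factors as (s − 1)·(11/15·s − 5/19) = 0, giving roots s = 1 and s = (5/19)/(11/15) = 75/209.
Mean offspring μ = 1/285 + 2·11/15 = 419/285 > 1 (supercritical), so q < 1. The extinction probability is the smaller root: q = (5/19)/(11/15) = 75/209.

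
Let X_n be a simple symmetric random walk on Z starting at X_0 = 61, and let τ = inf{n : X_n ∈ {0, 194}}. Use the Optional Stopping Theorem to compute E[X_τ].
E[X_τ] = 61

X_n is a martingale and τ is a bounded-mean stopping time (indeed τ is finite a.s. with bounded expectation since the walk is in a bounded region). By the OST, E[X_τ] = E[X_0] = 61. Equivalently: E[X_τ] = 194 · P(hit 194 first) + 0 · P(hit 0 first) = 194 · (61/194) = 61.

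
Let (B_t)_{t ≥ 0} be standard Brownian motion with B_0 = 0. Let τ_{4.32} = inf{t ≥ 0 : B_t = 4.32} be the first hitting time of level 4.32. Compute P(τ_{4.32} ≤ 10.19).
P(τ_{4.32} ≤ 10.19) = 2(1 − Φ(4.32/√10.19)) = 2(1 − Φ(1.3533)) ≈ 0.1760

By the reflection principle for standard BM, P(τ_b ≤ t) = 2 · P(B_t ≥ b). Since B_t ~ N(0, t), P(B_t ≥ 4.32) = 1 − Φ(4.32/√t) = 1 − Φ(4.32/√10.19) = 1 − Φ(1.3533) ≈ 0.08798. Doubling: P(τ_{4.32} ≤ 10.19) ≈ 2 · 0.08798 = 0.17596 ≈ 0.1760.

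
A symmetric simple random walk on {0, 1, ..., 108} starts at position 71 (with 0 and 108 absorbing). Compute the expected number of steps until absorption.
E[τ | X_0 = 71] = 2627

Let v_k = E[τ | X_0 = k]. Boundary: v_0 = v_108 = 0. Recurrence: v_k = 1 + (v_{k-1} + v_{k+1})/2 for 1 ≤ k ≤ 107. The particular solution to v_k − (v_{k-1} + v_{k+1})/2 = 1 is v_k = −k^2. Adding homogeneous solution A + B k and matching boundaries gives v_k = k (108 − k). Substituting k = 71: v_71 = 71 · 37 = 2627.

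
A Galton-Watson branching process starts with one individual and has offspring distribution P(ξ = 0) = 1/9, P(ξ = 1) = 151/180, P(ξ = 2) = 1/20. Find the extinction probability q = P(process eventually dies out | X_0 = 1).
q = 1

Mean offspring μ = 0·1/9 + 1·151/180 + 2·1/20 = 169/180 ≤ 1. For μ ≤ 1 with offspring not concentrated at 1, the Galton-Watson process goes extinct almost surely, so q = 1.
(Algebraic check: The pgf is f(s) = 1/9 + 151/180·s + 1/20·s². The extinction probability q is the smallest fixed point of f in [0, 1]. Setting s = f(s):
  1/20·s² + (151/180 − 1)·s + 1/9 = 0
  1/20·s² − (1/9 + 1/20)·s + 1/9 = 0
which factors as (s − 1)·(1/20·s − 1/9) = 0, giving roots s = 1 and s = (1/9)/(1/20) = 20/9. Since 20/9 ≥ 1, the smallest root in [0, 1] is s = 1.)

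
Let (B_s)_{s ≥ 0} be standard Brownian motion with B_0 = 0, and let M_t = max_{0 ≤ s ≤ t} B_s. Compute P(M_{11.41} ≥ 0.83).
P(M_{11.41} ≥ 0.83) = 2·P(B_{11.41} ≥ 0.83) = 2(1 − Φ(0.83/√11.41)) ≈ 0.8059

By the reflection principle for Brownian motion, P(M_t ≥ a) = 2 · P(B_t ≥ a) for a ≥ 0. Since B_t ~ N(0, t), P(B_t ≥ 0.83) = 1 − Φ(0.83/√t) = 1 − Φ(0.83/√11.41) = 1 − Φ(0.2457). So
  P(M_{11.41} ≥ 0.83) = 2(1 − Φ(0.2457)) ≈ 0.8059.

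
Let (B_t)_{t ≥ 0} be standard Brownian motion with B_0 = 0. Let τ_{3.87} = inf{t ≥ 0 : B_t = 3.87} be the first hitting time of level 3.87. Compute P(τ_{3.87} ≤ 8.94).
P(τ_{3.87} ≤ 8.94) = 2(1 − Φ(3.87/√8.94)) = 2(1 − Φ(1.2943)) ≈ 0.1956

By the reflection principle for standard BM, P(τ_b ≤ t) = 2 · P(B_t ≥ b). Since B_t ~ N(0, t), P(B_t ≥ 3.87) = 1 − Φ(3.87/√t) = 1 − Φ(3.87/√8.94) = 1 − Φ(1.2943) ≈ 0.09778. Doubling: P(τ_{3.87} ≤ 8.94) ≈ 2 · 0.09778 = 0.19556 ≈ 0.1956.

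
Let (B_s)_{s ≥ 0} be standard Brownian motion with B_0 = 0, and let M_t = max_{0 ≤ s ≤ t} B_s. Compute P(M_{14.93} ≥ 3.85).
P(M_{14.93} ≥ 3.85) = 2·P(B_{14.93} ≥ 3.85) = 2(1 − Φ(3.85/√14.93)) ≈ 0.3191

By the reflection principle for Brownian motion, P(M_t ≥ a) = 2 · P(B_t ≥ a) for a ≥ 0. Since B_t ~ N(0, t), P(B_t ≥ 3.85) = 1 − Φ(3.85/√t) = 1 − Φ(3.85/√14.93) = 1 − Φ(0.9964). So
  P(M_{14.93} ≥ 3.85) = 2(1 − Φ(0.9964)) ≈ 0.3191.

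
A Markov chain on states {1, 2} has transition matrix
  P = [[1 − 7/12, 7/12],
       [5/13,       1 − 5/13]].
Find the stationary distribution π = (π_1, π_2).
π_1 = 60/151, π_2 = 91/151

Solve πP = π with π_1 + π_2 = 1. From πP = π: π_1 · (1 − 7/12) + π_2 · 5/13 = π_1 ⇒ π_2 · 5/13 = π_1 · 7/12 ⇒ π_2/π_1 = (7/12)/(5/13) = 91/60. Together with π_1 + π_2 = 1:
  π_1 = (5/13)/(7/12 + 5/13) = (5/13)/(151/156) = 60/151,
  π_2 = (7/12)/(7/12 + 5/13) = (7/12)/(151/156) = 91/151.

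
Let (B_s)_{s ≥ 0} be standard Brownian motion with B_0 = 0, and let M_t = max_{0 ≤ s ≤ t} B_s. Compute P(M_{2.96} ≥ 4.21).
P(M_{2.96} ≥ 4.21) = 2·P(B_{2.96} ≥ 4.21) = 2(1 − Φ(4.21/√2.96)) ≈ 0.0144

By the reflection principle for Brownian motion, P(M_t ≥ a) = 2 · P(B_t ≥ a) for a ≥ 0. Since B_t ~ N(0, t), P(B_t ≥ 4.21) = 1 − Φ(4.21/√t) = 1 − Φ(4.21/√2.96) = 1 − Φ(2.4470). So
  P(M_{2.96} ≥ 4.21) = 2(1 − Φ(2.4470)) ≈ 0.0144.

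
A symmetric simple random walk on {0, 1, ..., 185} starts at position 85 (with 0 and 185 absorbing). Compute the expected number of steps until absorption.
E[τ | X_0 = 85] = 8500

Let v_k = E[τ | X_0 = k]. Boundary: v_0 = v_185 = 0. Recurrence: v_k = 1 + (v_{k-1} + v_{k+1})/2 for 1 ≤ k ≤ 184. The particular solution to v_k − (v_{k-1} + v_{k+1})/2 = 1 is v_k = −k^2. Adding homogeneous solution A + B k and matching boundaries gives v_k = k (185 − k). Substituting k = 85: v_85 = 85 · 100 = 8500.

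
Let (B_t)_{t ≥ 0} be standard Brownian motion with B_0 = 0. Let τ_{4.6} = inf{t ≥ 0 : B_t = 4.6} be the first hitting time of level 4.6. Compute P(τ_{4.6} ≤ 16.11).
P(τ_{4.6} ≤ 16.11) = 2(1 − Φ(4.6/√16.11)) = 2(1 − Φ(1.1461)) ≈ 0.2518

By the reflection principle for standard BM, P(τ_b ≤ t) = 2 · P(B_t ≥ b). Since B_t ~ N(0, t), P(B_t ≥ 4.6) = 1 − Φ(4.6/√t) = 1 − Φ(4.6/√16.11) = 1 − Φ(1.1461) ≈ 0.12588. Doubling: P(τ_{4.6} ≤ 16.11) ≈ 2 · 0.12588 = 0.25176 ≈ 0.2518.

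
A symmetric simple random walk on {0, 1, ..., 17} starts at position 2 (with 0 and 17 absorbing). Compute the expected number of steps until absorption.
E[τ | X_0 = 2] = 30

Let v_k = E[τ | X_0 = k]. Boundary: v_0 = v_17 = 0. Recurrence: v_k = 1 + (v_{k-1} + v_{k+1})/2 for 1 ≤ k ≤ 16. The particular solution to v_k − (v_{k-1} + v_{k+1})/2 = 1 is v_k = −k^2. Adding homogeneous solution A + B k and matching boundaries gives v_k = k (17 − k). Substituting k = 2: v_2 = 2 · 15 = 30.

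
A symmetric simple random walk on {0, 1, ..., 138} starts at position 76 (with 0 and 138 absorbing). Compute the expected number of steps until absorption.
E[τ | X_0 = 76] = 4712

Let v_k = E[τ | X_0 = k]. Boundary: v_0 = v_138 = 0. Recurrence: v_k = 1 + (v_{k-1} + v_{k+1})/2 for 1 ≤ k ≤ 137. The particular solution to v_k − (v_{k-1} + v_{k+1})/2 = 1 is v_k = −k^2. Adding homogeneous solution A + B k and matching boundaries gives v_k = k (138 − k). Substituting k = 76: v_76 = 76 · 62 = 4712.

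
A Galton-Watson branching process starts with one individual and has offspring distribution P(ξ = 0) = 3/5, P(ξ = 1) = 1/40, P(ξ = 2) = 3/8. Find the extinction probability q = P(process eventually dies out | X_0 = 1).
q = 1

Mean offspring μ = 0·3/5 + 1·1/40 + 2·3/8 = 31/40 ≤ 1. For μ ≤ 1 with offspring not concentrated at 1, the Galton-Watson process goes extinct almost surely, so q = 1.
(Algebraic check: The pgf is f(s) = 3/5 + 1/40·s + 3/8·s². The extinction probability q is the smallest fixed point of f in [0, 1]. Setting s = f(s):
  3/8·s² + (1/40 − 1)·s + 3/5 = 0
  3/8·s² − (3/5 + 3/8)·s + 3/5 = 0
which factors as (s − 1)·(3/8·s − 3/5) = 0, giving roots s = 1 and s = (3/5)/(3/8) = 8/5. Since 8/5 ≥ 1, the smallest root in [0, 1] is s = 1.)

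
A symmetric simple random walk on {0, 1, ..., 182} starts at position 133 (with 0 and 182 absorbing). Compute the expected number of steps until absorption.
E[τ | X_0 = 133] = 6517

Let v_k = E[τ | X_0 = k]. Boundary: v_0 = v_182 = 0. Recurrence: v_k = 1 + (v_{k-1} + v_{k+1})/2 for 1 ≤ k ≤ 181. The particular solution to v_k − (v_{k-1} + v_{k+1})/2 = 1 is v_k = −k^2. Adding homogeneous solution A + B k and matching boundaries gives v_k = k (182 − k). Substituting k = 133: v_133 = 133 · 49 = 6517.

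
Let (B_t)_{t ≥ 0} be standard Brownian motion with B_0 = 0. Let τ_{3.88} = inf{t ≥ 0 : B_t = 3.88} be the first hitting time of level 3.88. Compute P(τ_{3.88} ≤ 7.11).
P(τ_{3.88} ≤ 7.11) = 2(1 − Φ(3.88/√7.11)) = 2(1 − Φ(1.4551)) ≈ 0.1456

By the reflection principle for standard BM, P(τ_b ≤ t) = 2 · P(B_t ≥ b). Since B_t ~ N(0, t), P(B_t ≥ 3.88) = 1 − Φ(3.88/√t) = 1 − Φ(3.88/√7.11) = 1 − Φ(1.4551) ≈ 0.07282. Doubling: P(τ_{3.88} ≤ 7.11) ≈ 2 · 0.07282 = 0.14564 ≈ 0.1456.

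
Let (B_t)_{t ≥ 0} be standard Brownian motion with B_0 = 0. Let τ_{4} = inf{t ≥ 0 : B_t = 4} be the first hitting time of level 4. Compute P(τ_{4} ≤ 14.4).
P(τ_{4} ≤ 14.4) = 2(1 − Φ(4/√14.4)) = 2(1 − Φ(1.0541)) ≈ 0.2918

By the reflection principle for standard BM, P(τ_b ≤ t) = 2 · P(B_t ≥ b). Since B_t ~ N(0, t), P(B_t ≥ 4) = 1 − Φ(4/√t) = 1 − Φ(4/√14.4) = 1 − Φ(1.0541) ≈ 0.14592. Doubling: P(τ_{4} ≤ 14.4) ≈ 2 · 0.14592 = 0.29184 ≈ 0.2918.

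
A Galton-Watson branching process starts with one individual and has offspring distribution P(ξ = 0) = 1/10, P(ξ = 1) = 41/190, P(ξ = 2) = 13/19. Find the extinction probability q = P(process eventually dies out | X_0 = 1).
q = 19/130

The pgf is f(s) = 1/10 + 41/190·s + 13/19·s². The extinction probability q is the smallest fixed point of f in [0, 1]. Setting s = f(s):
  13/19·s² + (41/190 − 1)·s + 1/10 = 0
  13/19·s² − (1/10 + 13/19)·s + 1/10 = 0
which factors as (s − 1)·(13/19·s − 1/10) = 0, giving roots s = 1 and s = (1/10)/(13/19) = 19/130.
Mean offspring μ = 41/190 + 2·13/19 = 301/190 > 1 (supercritical), so q < 1. The extinction probability is the smaller root: q = (1/10)/(13/19) = 19/130.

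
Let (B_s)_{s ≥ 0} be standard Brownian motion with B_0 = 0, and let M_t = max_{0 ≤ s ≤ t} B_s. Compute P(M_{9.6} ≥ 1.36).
P(M_{9.6} ≥ 1.36) = 2·P(B_{9.6} ≥ 1.36) = 2(1 − Φ(1.36/√9.6)) ≈ 0.6607

By the reflection principle for Brownian motion, P(M_t ≥ a) = 2 · P(B_t ≥ a) for a ≥ 0. Since B_t ~ N(0, t), P(B_t ≥ 1.36) = 1 − Φ(1.36/√t) = 1 − Φ(1.36/√9.6) = 1 − Φ(0.4389). So
  P(M_{9.6} ≥ 1.36) = 2(1 − Φ(0.4389)) ≈ 0.6607.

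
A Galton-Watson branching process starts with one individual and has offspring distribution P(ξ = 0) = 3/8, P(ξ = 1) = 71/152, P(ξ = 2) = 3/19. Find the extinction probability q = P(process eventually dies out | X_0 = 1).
q = 1

Mean offspring μ = 0·3/8 + 1·71/152 + 2·3/19 = 119/152 ≤ 1. For μ ≤ 1 with offspring not concentrated at 1, the Galton-Watson process goes extinct almost surely, so q = 1.
(Algebraic check: The pgf is f(s) = 3/8 + 71/152·s + 3/19·s². The extinction probability q is the smallest fixed point of f in [0, 1]. Setting s = f(s):
  3/19·s² + (71/152 − 1)·s + 3/8 = 0
  3/19·s² − (3/8 + 3/19)·s + 3/8 = 0
which factors as (s − 1)·(3/19·s − 3/8) = 0, giving roots s = 1 and s = (3/8)/(3/19) = 19/8. Since 19/8 ≥ 1, the smallest root in [0, 1] is s = 1.)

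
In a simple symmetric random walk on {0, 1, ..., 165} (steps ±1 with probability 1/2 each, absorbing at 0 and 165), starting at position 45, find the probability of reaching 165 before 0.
P(hit 165 before 0) = 45/165 = 3/11

Let u_k = P(hit 165 before 0 | start at k). Then u_0 = 0, u_165 = 1, and u_k = u_{k-1}/2 + u_{k+1}/2 for 1 ≤ k ≤ 164. This harmonic recurrence is solved by u_k = k/165, giving u_45 = 45/165 = 3/11.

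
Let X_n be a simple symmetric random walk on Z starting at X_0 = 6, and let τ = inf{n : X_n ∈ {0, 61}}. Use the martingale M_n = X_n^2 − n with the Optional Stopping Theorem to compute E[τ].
E[τ] = 330

M_n = X_n^2 − n is a martingale (since E[X_{n+1}^2 | F_n] = X_n^2 + 1). By OST (τ has finite mean in a bounded region), E[M_τ] = E[M_0] = X_0^2 − 0 = 6^2 = 36. Also E[M_τ] = E[X_τ^2] − E[τ]. The walk exits at 0 or 61, with P(hit 61 first) = 6/61, so E[X_τ^2] = 61^2 · 6/61 + 0 = 366. Thus E[τ] = E[X_τ^2] − E[M_τ] = 366 − 36 = 330 = 6(61 − 6) = 330.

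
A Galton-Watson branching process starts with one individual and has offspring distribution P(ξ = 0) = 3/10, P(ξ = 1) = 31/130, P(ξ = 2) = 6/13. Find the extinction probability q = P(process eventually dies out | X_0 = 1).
q = 13/20

The pgf is f(s) = 3/10 + 31/130·s + 6/13·s². The extinction probability q is the smallest fixed point of f in [0, 1]. Setting s = f(s):
  6/13·s² + (31/130 − 1)·s + 3/10 = 0
  6/13·s² − (3/10 + 6/13)·s + 3/10 = 0
which factors as (s − 1)·(6/13·s − 3/10) = 0, giving roots s = 1 and s = (3/10)/(6/13) = 13/20.
Mean offspring μ = 31/130 + 2·6/13 = 151/130 > 1 (supercritical), so q < 1. The extinction probability is the smaller root: q = (3/10)/(6/13) = 13/20.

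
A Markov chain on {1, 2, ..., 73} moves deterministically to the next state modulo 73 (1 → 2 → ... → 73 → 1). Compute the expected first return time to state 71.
E[T_71 | X_0 = 71] = 73

The chain cycles deterministically, so starting at state 71 it returns in exactly 73 steps. Equivalently, the stationary distribution is uniform π_j = 1/73 for every state j, so by Kac's formula E[T_71] = 1/π_71 = 73.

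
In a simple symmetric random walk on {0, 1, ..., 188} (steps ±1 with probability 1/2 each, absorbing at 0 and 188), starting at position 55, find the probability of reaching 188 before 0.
P(hit 188 before 0) = 55/188

Let u_k = P(hit 188 before 0 | start at k). Then u_0 = 0, u_188 = 1, and u_k = u_{k-1}/2 + u_{k+1}/2 for 1 ≤ k ≤ 187. This harmonic recurrence is solved by u_k = k/188, giving u_55 = 55/188.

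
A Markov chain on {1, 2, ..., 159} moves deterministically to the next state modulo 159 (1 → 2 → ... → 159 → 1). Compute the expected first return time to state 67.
E[T_67 | X_0 = 67] = 159

The chain cycles deterministically, so starting at state 67 it returns in exactly 159 steps. Equivalently, the stationary distribution is uniform π_j = 1/159 for every state j, so by Kac's formula E[T_67] = 1/π_67 = 159.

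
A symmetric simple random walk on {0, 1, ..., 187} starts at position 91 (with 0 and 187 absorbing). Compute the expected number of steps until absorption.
E[τ | X_0 = 91] = 8736

Let v_k = E[τ | X_0 = k]. Boundary: v_0 = v_187 = 0. Recurrence: v_k = 1 + (v_{k-1} + v_{k+1})/2 for 1 ≤ k ≤ 186. The particular solution to v_k − (v_{k-1} + v_{k+1})/2 = 1 is v_k = −k^2. Adding homogeneous solution A + B k and matching boundaries gives v_k = k (187 − k). Substituting k = 91: v_91 = 91 · 96 = 8736.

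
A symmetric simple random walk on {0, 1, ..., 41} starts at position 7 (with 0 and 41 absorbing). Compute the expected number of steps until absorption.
E[τ | X_0 = 7] = 238

Let v_k = E[τ | X_0 = k]. Boundary: v_0 = v_41 = 0. Recurrence: v_k = 1 + (v_{k-1} + v_{k+1})/2 for 1 ≤ k ≤ 40. The particular solution to v_k − (v_{k-1} + v_{k+1})/2 = 1 is v_k = −k^2. Adding homogeneous solution A + B k and matching boundaries gives v_k = k (41 − k). Substituting k = 7: v_7 = 7 · 34 = 238.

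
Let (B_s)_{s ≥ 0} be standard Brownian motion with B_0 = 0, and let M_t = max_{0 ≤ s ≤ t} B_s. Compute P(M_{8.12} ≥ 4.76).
P(M_{8.12} ≥ 4.76) = 2·P(B_{8.12} ≥ 4.76) = 2(1 − Φ(4.76/√8.12)) ≈ 0.0948

By the reflection principle for Brownian motion, P(M_t ≥ a) = 2 · P(B_t ≥ a) for a ≥ 0. Since B_t ~ N(0, t), P(B_t ≥ 4.76) = 1 − Φ(4.76/√t) = 1 − Φ(4.76/√8.12) = 1 − Φ(1.6704). So
  P(M_{8.12} ≥ 4.76) = 2(1 − Φ(1.6704)) ≈ 0.0948.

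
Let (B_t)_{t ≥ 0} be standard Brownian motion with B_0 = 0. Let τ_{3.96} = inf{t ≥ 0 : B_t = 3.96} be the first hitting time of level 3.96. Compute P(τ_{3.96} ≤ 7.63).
P(τ_{3.96} ≤ 7.63) = 2(1 − Φ(3.96/√7.63)) = 2(1 − Φ(1.4336)) ≈ 0.1517

By the reflection principle for standard BM, P(τ_b ≤ t) = 2 · P(B_t ≥ b). Since B_t ~ N(0, t), P(B_t ≥ 3.96) = 1 − Φ(3.96/√t) = 1 − Φ(3.96/√7.63) = 1 − Φ(1.4336) ≈ 0.07584. Doubling: P(τ_{3.96} ≤ 7.63) ≈ 2 · 0.07584 = 0.15168 ≈ 0.1517.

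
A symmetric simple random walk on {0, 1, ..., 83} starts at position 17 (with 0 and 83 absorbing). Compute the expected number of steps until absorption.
E[τ | X_0 = 17] = 1122

Let v_k = E[τ | X_0 = k]. Boundary: v_0 = v_83 = 0. Recurrence: v_k = 1 + (v_{k-1} + v_{k+1})/2 for 1 ≤ k ≤ 82. The particular solution to v_k − (v_{k-1} + v_{k+1})/2 = 1 is v_k = −k^2. Adding homogeneous solution A + B k and matching boundaries gives v_k = k (83 − k). Substituting k = 17: v_17 = 17 · 66 = 1122.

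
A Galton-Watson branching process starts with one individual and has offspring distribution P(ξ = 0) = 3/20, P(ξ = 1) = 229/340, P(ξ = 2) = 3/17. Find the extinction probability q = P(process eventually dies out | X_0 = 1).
q = 17/20

The pgf is f(s) = 3/20 + 229/340·s + 3/17·s². The extinction probability q is the smallest fixed point of f in [0, 1]. Setting s = f(s):
  3/17·s² + (229/340 − 1)·s + 3/20 = 0
  3/17·s² − (3/20 + 3/17)·s + 3/20 = 0
which factors as (s − 1)·(3/17·s − 3/20) = 0, giving roots s = 1 and s = (3/20)/(3/17) = 17/20.
Mean offspring μ = 229/340 + 2·3/17 = 349/340 > 1 (supercritical), so q < 1. The extinction probability is the smaller root: q = (3/20)/(3/17) = 17/20.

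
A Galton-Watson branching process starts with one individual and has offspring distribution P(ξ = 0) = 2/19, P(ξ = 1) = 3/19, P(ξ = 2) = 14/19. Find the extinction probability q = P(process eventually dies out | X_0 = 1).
q = 1/7

The pgf is f(s) = 2/19 + 3/19·s + 14/19·s². The extinction probability q is the smallest fixed point of f in [0, 1]. Setting s = f(s):
  14/19·s² + (3/19 − 1)·s + 2/19 = 0
  14/19·s² − (2/19 + 14/19)·s + 2/19 = 0
which factors as (s − 1)·(14/19·s − 2/19) = 0, giving roots s = 1 and s = (2/19)/(14/19) = 1/7.
Mean offspring μ = 3/19 + 2·14/19 = 31/19 > 1 (supercritical), so q < 1. The extinction probability is the smaller root: q = (2/19)/(14/19) = 1/7.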